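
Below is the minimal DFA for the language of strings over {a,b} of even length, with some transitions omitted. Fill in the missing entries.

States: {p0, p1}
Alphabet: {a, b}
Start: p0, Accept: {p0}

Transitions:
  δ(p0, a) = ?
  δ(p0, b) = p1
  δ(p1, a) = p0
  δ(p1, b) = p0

From the language and accept set, identify what each state tracks — p0: even length so far; p1: odd length so far.
Each missing δ(q, a) is the state matching the new tracked value after reading a.
δ(p0, a) = p1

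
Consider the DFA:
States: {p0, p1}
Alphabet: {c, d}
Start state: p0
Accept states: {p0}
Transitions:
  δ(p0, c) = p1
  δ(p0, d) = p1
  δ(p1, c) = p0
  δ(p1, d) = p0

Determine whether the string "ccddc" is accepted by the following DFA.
Processing string "ccddc":
  p0 --c--> p1
  p1 --c--> p0
  p0 --d--> p1
  p1 --d--> p0
  p0 --c--> p1
Final state: p1
Accept states: {p0}
No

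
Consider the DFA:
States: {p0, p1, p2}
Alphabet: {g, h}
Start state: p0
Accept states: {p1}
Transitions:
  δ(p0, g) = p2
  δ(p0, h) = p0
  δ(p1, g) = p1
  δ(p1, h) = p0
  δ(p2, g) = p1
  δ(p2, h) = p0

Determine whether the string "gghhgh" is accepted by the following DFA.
Processing string "gghhgh":
  p0 --g--> p2
  p2 --g--> p1
  p1 --h--> p0
  p0 --h--> p0
  p0 --g--> p2
  p2 --h--> p0
Final state: p0
Accept states: {p1}
No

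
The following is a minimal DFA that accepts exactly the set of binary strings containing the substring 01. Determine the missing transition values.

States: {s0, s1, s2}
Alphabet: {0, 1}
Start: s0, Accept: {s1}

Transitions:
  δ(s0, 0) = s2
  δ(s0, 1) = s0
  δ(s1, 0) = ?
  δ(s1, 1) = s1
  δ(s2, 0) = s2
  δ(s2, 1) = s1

From the language and accept set, identify what each state tracks — s0: no 0 seen yet; s1: substring 01 seen; s2: seen a 0, waiting for 1.
Each missing δ(q, a) is the state matching the new tracked value after reading a.
δ(s1, 0) = s1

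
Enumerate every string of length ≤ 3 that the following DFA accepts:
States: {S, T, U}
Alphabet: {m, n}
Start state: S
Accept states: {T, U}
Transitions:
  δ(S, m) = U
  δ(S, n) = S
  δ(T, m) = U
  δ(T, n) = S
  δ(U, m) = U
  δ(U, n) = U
m, mm, mn, nm, mmm, mmn, mnm, mnn, nmm, nmn, nnm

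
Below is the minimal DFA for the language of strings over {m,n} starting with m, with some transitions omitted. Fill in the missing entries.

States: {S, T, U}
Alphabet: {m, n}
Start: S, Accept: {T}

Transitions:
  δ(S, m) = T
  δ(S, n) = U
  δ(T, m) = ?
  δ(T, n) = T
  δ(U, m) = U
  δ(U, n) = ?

From the language and accept set, identify what each state tracks — S: no input read; T: started with m; U: started with n (dead).
Each missing δ(q, a) is the state matching the new tracked value after reading a.
δ(T, m) = T; δ(U, n) = U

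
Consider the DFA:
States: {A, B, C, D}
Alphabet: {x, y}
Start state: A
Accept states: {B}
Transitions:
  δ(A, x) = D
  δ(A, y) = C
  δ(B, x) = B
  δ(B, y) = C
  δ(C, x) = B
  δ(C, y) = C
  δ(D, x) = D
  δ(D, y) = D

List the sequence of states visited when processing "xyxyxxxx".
read 'x': A → D
  read 'y': D → D
  read 'x': D → D
  read 'y': D → D
  read 'x': D → D
  read 'x': D → D
  read 'x': D → D
  read 'x': D → D
A -> D -> D -> D -> D -> D -> D -> D -> D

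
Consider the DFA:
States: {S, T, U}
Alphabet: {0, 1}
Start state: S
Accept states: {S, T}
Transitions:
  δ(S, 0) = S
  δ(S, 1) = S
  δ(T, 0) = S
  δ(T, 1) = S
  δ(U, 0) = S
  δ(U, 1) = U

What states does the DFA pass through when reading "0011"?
read '0': S → S
  read '0': S → S
  read '1': S → S
  read '1': S → S
S -> S -> S -> S -> S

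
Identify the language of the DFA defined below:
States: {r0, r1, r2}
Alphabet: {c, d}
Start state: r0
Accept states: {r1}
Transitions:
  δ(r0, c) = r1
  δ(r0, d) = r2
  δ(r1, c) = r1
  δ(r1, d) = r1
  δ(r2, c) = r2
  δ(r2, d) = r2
Testing a few strings:
  'cc' → accept
  'dd' → reject
  'dcd' → reject
  'c' → accept
State roles: r0=no input read; r1=started with c; r2=started with d (dead)
All strings over {c,d} starting with c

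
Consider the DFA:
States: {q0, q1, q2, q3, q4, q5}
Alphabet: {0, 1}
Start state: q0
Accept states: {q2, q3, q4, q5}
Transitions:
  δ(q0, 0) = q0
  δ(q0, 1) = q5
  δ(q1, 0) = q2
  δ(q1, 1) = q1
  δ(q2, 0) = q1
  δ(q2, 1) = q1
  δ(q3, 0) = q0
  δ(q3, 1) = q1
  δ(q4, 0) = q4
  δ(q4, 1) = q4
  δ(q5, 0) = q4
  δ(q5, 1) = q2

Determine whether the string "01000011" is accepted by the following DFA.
Processing string "01000011":
  q0 --0--> q0
  q0 --1--> q5
  q5 --0--> q4
  q4 --0--> q4
  q4 --0--> q4
  q4 --0--> q4
  q4 --1--> q4
  q4 --1--> q4
Final state: q4
Accept states: {q2, q3, q4, q5}
Yes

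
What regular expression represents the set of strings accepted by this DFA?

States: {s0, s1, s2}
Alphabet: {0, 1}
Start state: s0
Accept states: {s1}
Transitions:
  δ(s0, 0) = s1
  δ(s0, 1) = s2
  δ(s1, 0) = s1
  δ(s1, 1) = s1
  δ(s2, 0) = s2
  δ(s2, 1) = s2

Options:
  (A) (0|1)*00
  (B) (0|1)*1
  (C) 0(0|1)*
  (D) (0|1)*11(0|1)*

Check each option against the DFA on short strings; one disagreement eliminates an option:
  (A) (0|1)*00: on '0' the DFA goes s0 → s1 and accepts (s1 ∈ Accept), but the regex does not match it → eliminate
  (B) (0|1)*1: on '0' the DFA goes s0 → s1 and accepts (s1 ∈ Accept), but the regex does not match it → eliminate
  (C) 0(0|1)*: agrees with the DFA on every string of length ≤ 6
  (D) (0|1)*11(0|1)*: on '0' the DFA goes s0 → s1 and accepts (s1 ∈ Accept), but the regex does not match it → eliminate
Only (C) is consistent with the DFA.
(C) 0(0|1)*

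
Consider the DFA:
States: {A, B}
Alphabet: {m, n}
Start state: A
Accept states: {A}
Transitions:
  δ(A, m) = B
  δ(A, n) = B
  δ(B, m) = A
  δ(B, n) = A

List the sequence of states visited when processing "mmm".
read 'm': A → B
  read 'm': B → A
  read 'm': A → B
A -> B -> A -> B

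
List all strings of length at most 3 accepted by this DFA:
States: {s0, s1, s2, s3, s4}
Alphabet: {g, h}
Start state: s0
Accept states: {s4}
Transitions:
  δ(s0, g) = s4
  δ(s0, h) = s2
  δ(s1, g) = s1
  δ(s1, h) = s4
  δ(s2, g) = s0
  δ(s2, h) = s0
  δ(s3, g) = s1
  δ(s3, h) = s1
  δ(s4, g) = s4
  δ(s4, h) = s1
g, gg, ggg, ghh, hgg, hhg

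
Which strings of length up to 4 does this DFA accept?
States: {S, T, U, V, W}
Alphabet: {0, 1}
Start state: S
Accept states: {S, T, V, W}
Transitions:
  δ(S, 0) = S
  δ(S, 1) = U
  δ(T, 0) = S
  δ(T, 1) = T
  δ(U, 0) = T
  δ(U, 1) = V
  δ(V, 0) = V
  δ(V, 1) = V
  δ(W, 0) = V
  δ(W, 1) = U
ε, 0, 00, 10, 11, 000, 010, 011, 100, 101, 110, 111, 0000, 0010, 0011, 0100, 0101, 0110, 0111, 1000, 1010, 1011, 1100, 1101, 1110, 1111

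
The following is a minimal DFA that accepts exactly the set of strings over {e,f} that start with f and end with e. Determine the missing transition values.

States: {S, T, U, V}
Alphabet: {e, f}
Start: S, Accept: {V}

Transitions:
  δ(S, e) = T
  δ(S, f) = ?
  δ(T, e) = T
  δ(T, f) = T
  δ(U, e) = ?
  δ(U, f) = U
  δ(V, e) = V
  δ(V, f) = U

From the language and accept set, identify what each state tracks — S: no input read; T: started with e (dead); U: started with f, last symbol f; V: started with f, last symbol e.
Each missing δ(q, a) is the state matching the new tracked value after reading a.
δ(S, f) = U; δ(U, e) = V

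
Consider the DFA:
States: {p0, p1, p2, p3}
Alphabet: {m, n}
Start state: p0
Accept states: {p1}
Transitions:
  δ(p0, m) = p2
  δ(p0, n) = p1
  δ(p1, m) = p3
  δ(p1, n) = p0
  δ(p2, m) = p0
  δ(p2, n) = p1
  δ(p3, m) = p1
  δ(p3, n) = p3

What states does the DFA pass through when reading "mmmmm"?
read 'm': p0 → p2
  read 'm': p2 → p0
  read 'm': p0 → p2
  read 'm': p2 → p0
  read 'm': p0 → p2
p0 -> p2 -> p0 -> p2 -> p0 -> p2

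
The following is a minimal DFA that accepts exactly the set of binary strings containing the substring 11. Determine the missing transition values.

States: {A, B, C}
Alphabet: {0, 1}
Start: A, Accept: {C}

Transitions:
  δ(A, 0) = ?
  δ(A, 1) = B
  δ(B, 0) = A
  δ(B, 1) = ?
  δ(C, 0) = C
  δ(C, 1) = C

From the language and accept set, identify what each state tracks — A: no progress toward 11; B: one trailing 1; C: substring 11 seen.
Each missing δ(q, a) is the state matching the new tracked value after reading a.
δ(A, 0) = A; δ(B, 1) = C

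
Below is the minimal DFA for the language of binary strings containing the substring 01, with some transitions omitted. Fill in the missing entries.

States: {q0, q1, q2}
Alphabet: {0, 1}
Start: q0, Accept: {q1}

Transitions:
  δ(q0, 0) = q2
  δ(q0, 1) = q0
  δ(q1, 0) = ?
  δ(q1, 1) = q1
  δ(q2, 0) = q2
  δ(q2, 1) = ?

From the language and accept set, identify what each state tracks — q0: no 0 seen yet; q1: substring 01 seen; q2: seen a 0, waiting for 1.
Each missing δ(q, a) is the state matching the new tracked value after reading a.
δ(q1, 0) = q1; δ(q2, 1) = q1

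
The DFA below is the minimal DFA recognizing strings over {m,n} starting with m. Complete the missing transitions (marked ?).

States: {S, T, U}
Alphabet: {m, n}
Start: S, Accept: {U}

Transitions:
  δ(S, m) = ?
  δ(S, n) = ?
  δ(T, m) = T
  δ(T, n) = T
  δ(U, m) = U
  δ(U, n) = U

From the language and accept set, identify what each state tracks — S: no input read; T: started with n (dead); U: started with m.
Each missing δ(q, a) is the state matching the new tracked value after reading a.
δ(S, m) = U; δ(S, n) = T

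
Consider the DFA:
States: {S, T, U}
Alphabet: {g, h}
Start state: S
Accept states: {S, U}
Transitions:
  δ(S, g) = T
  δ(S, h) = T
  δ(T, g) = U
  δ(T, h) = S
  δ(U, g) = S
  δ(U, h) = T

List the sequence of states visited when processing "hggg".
read 'h': S → T
  read 'g': T → U
  read 'g': U → S
  read 'g': S → T
S -> T -> U -> S -> T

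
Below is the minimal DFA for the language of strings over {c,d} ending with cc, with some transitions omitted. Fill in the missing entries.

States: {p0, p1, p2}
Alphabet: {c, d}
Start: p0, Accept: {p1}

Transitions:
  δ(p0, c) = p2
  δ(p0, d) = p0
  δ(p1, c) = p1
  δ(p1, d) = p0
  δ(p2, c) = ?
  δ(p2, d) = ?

From the language and accept set, identify what each state tracks — p0: last symbol not c; p1: two trailing c's; p2: one trailing c.
Each missing δ(q, a) is the state matching the new tracked value after reading a.
δ(p2, c) = p1; δ(p2, d) = p0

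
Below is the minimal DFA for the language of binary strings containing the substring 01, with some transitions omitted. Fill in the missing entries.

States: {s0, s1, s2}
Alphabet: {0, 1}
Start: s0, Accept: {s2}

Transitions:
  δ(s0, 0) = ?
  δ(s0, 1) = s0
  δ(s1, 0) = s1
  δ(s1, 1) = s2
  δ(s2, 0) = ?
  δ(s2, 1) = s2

From the language and accept set, identify what each state tracks — s0: no 0 seen yet; s1: seen a 0, waiting for 1; s2: substring 01 seen.
Each missing δ(q, a) is the state matching the new tracked value after reading a.
δ(s0, 0) = s1; δ(s2, 0) = s2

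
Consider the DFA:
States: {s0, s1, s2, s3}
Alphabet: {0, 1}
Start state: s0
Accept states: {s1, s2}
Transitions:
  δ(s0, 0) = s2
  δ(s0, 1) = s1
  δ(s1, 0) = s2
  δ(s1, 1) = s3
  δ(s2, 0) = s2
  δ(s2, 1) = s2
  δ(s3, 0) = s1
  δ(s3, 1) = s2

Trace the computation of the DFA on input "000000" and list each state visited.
read '0': s0 → s2
  read '0': s2 → s2
  read '0': s2 → s2
  read '0': s2 → s2
  read '0': s2 → s2
  read '0': s2 → s2
s0 -> s2 -> s2 -> s2 -> s2 -> s2 -> s2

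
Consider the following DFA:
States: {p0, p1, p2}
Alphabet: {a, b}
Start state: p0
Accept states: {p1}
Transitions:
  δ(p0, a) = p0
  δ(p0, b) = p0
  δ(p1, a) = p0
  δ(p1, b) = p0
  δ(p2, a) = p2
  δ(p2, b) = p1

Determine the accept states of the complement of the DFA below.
Complement accept states = All states \ Original accept states
= {p0, p1, p2} \ {p1}
{p0, p2}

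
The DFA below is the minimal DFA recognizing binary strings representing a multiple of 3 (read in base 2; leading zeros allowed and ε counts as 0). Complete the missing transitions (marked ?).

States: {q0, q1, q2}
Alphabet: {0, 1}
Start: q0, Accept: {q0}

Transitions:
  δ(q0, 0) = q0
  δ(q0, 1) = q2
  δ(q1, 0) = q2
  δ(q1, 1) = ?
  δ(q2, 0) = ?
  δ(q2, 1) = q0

From the language and accept set, identify what each state tracks — q0: value ≡ 0 (mod 3); q1: value ≡ 2 (mod 3); q2: value ≡ 1 (mod 3).
Each missing δ(q, a) is the state matching the new tracked value after reading a.
δ(q1, 1) = q1; δ(q2, 0) = q1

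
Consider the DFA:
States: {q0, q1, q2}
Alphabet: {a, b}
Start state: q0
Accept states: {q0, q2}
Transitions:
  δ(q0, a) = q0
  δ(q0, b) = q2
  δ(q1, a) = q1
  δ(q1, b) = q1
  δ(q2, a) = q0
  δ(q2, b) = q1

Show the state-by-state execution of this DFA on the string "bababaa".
read 'b': q0 → q2
  read 'a': q2 → q0
  read 'b': q0 → q2
  read 'a': q2 → q0
  read 'b': q0 → q2
  read 'a': q2 → q0
  read 'a': q0 → q0
q0 -> q2 -> q0 -> q2 -> q0 -> q2 -> q0 -> q0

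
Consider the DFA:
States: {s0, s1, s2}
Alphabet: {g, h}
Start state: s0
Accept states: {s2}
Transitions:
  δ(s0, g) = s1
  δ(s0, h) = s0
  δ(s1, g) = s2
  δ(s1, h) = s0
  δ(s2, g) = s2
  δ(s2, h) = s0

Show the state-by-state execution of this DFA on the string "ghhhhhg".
read 'g': s0 → s1
  read 'h': s1 → s0
  read 'h': s0 → s0
  read 'h': s0 → s0
  read 'h': s0 → s0
  read 'h': s0 → s0
  read 'g': s0 → s1
s0 -> s1 -> s0 -> s0 -> s0 -> s0 -> s0 -> s1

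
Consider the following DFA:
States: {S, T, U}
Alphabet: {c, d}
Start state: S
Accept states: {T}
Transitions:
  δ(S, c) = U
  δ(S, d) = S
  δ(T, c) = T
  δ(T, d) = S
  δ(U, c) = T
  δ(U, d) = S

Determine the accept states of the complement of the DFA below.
Complement accept states = All states \ Original accept states
= {S, T, U} \ {T}
{S, U}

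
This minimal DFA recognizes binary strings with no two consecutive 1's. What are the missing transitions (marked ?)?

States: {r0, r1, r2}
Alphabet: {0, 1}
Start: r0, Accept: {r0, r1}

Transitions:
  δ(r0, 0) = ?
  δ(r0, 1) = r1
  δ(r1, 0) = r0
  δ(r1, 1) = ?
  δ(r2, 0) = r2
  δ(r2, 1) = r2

From the language and accept set, identify what each state tracks — r0: last symbol not 1 (ok); r1: last symbol 1 (ok); r2: saw 11 (dead).
Each missing δ(q, a) is the state matching the new tracked value after reading a.
δ(r0, 0) = r0; δ(r1, 1) = r2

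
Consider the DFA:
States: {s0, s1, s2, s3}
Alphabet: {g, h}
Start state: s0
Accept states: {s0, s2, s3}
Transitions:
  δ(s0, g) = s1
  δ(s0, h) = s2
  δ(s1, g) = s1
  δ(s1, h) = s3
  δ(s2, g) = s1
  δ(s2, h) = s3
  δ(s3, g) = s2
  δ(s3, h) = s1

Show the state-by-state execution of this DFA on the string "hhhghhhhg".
read 'h': s0 → s2
  read 'h': s2 → s3
  read 'h': s3 → s1
  read 'g': s1 → s1
  read 'h': s1 → s3
  read 'h': s3 → s1
  read 'h': s1 → s3
  read 'h': s3 → s1
  read 'g': s1 → s1
s0 -> s2 -> s3 -> s1 -> s1 -> s3 -> s1 -> s3 -> s1 -> s1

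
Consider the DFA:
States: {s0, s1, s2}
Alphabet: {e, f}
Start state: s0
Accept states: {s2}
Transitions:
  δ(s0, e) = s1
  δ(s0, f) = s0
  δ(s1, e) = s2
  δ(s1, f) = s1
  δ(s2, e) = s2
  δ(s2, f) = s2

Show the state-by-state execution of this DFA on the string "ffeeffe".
read 'f': s0 → s0
  read 'f': s0 → s0
  read 'e': s0 → s1
  read 'e': s1 → s2
  read 'f': s2 → s2
  read 'f': s2 → s2
  read 'e': s2 → s2
s0 -> s0 -> s0 -> s1 -> s2 -> s2 -> s2 -> s2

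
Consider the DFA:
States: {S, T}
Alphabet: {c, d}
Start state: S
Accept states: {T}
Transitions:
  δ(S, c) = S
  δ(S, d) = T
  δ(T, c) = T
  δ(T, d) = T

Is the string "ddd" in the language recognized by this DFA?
Processing string "ddd":
  S --d--> T
  T --d--> T
  T --d--> T
Final state: T
Accept states: {T}
Yes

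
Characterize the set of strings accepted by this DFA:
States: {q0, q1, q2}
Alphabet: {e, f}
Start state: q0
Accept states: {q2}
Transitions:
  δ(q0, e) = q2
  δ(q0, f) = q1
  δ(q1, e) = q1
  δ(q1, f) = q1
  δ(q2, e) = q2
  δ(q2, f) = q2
Testing a few strings:
  'efe' → accept
  'f' → reject
  'ef' → accept
  'fe' → reject
State roles: q0=no input read; q1=started with f (dead); q2=started with e
All strings over {e,f} starting with e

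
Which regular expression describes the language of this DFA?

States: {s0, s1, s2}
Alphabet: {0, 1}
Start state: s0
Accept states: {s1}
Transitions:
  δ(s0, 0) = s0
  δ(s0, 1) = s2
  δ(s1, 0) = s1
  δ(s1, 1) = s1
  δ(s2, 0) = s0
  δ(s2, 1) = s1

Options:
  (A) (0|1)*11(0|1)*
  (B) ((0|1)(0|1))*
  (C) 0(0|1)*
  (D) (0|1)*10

Check each option against the DFA on short strings; one disagreement eliminates an option:
  (A) (0|1)*11(0|1)*: agrees with the DFA on every string of length ≤ 6
  (B) ((0|1)(0|1))*: on ε the DFA stays in s0 and rejects (s0 ∉ Accept), but the regex matches it → eliminate
  (C) 0(0|1)*: on '0' the DFA goes s0 → s0 and rejects (s0 ∉ Accept), but the regex matches it → eliminate
  (D) (0|1)*10: on '10' the DFA goes s0 → s2 → s0 and rejects (s0 ∉ Accept), but the regex matches it → eliminate
Only (A) is consistent with the DFA.
(A) (0|1)*11(0|1)*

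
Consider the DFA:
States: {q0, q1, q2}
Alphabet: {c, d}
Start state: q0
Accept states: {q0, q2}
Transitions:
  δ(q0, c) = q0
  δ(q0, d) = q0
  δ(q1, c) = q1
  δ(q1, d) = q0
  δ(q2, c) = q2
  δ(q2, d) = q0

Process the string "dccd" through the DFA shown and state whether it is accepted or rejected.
Processing string "dccd":
  q0 --d--> q0
  q0 --c--> q0
  q0 --c--> q0
  q0 --d--> q0
Final state: q0
Accept states: {q0, q2}
Yes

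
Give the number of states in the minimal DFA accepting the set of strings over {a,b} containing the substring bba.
By Myhill–Nerode, count the distinguishable equivalence classes: 4 classes — one per longest suffix of the input that is a prefix of 'bba' (lengths 0 through 2), plus an absorbing 'already seen bba' class.
4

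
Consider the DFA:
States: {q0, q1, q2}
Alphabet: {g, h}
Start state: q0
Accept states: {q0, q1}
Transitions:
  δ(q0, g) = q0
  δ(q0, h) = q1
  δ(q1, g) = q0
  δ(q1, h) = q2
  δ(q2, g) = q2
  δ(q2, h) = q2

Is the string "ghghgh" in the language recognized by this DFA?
Processing string "ghghgh":
  q0 --g--> q0
  q0 --h--> q1
  q1 --g--> q0
  q0 --h--> q1
  q1 --g--> q0
  q0 --h--> q1
Final state: q1
Accept states: {q0, q1}
Yes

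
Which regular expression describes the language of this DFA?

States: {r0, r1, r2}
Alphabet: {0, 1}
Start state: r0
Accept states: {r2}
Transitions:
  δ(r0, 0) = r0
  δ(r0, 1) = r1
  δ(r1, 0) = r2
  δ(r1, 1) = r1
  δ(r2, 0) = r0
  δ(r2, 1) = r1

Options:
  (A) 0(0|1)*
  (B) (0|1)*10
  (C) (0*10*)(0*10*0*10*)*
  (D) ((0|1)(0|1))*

Check each option against the DFA on short strings; one disagreement eliminates an option:
  (A) 0(0|1)*: on '0' the DFA goes r0 → r0 and rejects (r0 ∉ Accept), but the regex matches it → eliminate
  (B) (0|1)*10: agrees with the DFA on every string of length ≤ 6
  (C) (0*10*)(0*10*0*10*)*: on '1' the DFA goes r0 → r1 and rejects (r1 ∉ Accept), but the regex matches it → eliminate
  (D) ((0|1)(0|1))*: on ε the DFA stays in r0 and rejects (r0 ∉ Accept), but the regex matches it → eliminate
Only (B) is consistent with the DFA.
(B) (0|1)*10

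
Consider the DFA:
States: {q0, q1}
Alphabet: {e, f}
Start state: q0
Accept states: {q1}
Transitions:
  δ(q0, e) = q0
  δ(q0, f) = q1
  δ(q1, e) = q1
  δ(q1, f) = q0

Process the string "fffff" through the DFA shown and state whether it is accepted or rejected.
Processing string "fffff":
  q0 --f--> q1
  q1 --f--> q0
  q0 --f--> q1
  q1 --f--> q0
  q0 --f--> q1
Final state: q1
Accept states: {q1}
Yes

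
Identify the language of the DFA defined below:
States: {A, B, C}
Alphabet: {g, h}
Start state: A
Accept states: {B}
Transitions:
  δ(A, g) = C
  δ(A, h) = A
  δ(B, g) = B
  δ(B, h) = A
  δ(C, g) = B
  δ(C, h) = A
Testing a few strings:
  'g' → reject
  'gg' → accept
  'hhh' → reject
  'hh' → reject
State roles: A=last symbol not g; B=two trailing g's; C=one trailing g
All strings over {g,h} ending with gg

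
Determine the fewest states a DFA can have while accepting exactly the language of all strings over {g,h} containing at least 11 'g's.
By Myhill–Nerode, count the distinguishable equivalence classes: 12 classes — having seen 0, 1, …, 10, or ≥11 copies of 'g'; any two classes i < j (j ≤ 11) are distinguished by the string g^(11−j), which takes class j to 11 copies (accepted) but leaves class i below 11 (rejected).
12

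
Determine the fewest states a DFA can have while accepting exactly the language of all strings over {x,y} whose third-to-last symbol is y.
By Myhill–Nerode, count the distinguishable equivalence classes: 2^3 = 8 classes — the DFA must remember the last 3 symbols read; every pair of distinct length-3 suffixes is distinguishable by some continuation.
8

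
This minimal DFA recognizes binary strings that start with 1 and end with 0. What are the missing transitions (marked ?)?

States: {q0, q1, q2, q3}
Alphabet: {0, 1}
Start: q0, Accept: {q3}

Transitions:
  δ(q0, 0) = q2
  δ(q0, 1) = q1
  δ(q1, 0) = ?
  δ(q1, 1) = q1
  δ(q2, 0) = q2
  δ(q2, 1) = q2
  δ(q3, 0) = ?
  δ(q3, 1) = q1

From the language and accept set, identify what each state tracks — q0: no input read; q1: started with 1, last symbol 1; q2: started with 0 (dead); q3: started with 1, last symbol 0.
Each missing δ(q, a) is the state matching the new tracked value after reading a.
δ(q1, 0) = q3; δ(q3, 0) = q3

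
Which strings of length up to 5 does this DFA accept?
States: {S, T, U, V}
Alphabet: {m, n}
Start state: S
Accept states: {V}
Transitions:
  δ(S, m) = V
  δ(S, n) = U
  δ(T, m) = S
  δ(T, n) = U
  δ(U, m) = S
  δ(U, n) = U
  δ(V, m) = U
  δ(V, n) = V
m, mn, mnn, nmm, mmmm, mnnn, nmmn, nnmm, mmmmn, mmnmm, mnmmm, mnnnn, nmmnn, nmnmm, nnmmn, nnnmm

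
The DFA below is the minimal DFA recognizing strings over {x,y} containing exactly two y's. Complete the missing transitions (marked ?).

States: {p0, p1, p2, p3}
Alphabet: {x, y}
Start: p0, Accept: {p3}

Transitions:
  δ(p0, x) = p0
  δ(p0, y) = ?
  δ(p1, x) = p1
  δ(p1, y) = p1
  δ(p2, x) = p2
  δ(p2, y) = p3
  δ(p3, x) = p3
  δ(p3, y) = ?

From the language and accept set, identify what each state tracks — p0: zero y's; p1: ≥ three y's (dead); p2: one y; p3: two y's.
Each missing δ(q, a) is the state matching the new tracked value after reading a.
δ(p0, y) = p2; δ(p3, y) = p1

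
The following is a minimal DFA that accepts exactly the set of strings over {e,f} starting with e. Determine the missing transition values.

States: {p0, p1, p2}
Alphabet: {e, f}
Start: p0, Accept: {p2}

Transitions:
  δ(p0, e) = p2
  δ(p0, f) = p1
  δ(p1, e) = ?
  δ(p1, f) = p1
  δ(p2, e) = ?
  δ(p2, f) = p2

From the language and accept set, identify what each state tracks — p0: no input read; p1: started with f (dead); p2: started with e.
Each missing δ(q, a) is the state matching the new tracked value after reading a.
δ(p1, e) = p1; δ(p2, e) = p2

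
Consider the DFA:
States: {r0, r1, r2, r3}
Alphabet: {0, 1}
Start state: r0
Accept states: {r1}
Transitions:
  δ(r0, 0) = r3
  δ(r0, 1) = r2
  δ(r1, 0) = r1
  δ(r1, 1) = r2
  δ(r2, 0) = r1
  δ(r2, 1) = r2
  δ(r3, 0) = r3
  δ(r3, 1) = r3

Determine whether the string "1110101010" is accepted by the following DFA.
Processing string "1110101010":
  r0 --1--> r2
  r2 --1--> r2
  r2 --1--> r2
  r2 --0--> r1
  r1 --1--> r2
  r2 --0--> r1
  r1 --1--> r2
  r2 --0--> r1
  r1 --1--> r2
  r2 --0--> r1
Final state: r1
Accept states: {r1}
Yes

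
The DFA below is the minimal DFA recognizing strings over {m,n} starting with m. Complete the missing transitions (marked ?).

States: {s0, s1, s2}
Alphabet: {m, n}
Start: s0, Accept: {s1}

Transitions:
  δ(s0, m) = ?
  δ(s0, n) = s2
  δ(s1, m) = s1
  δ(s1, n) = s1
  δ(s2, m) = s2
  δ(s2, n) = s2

From the language and accept set, identify what each state tracks — s0: no input read; s1: started with m; s2: started with n (dead).
Each missing δ(q, a) is the state matching the new tracked value after reading a.
δ(s0, m) = s1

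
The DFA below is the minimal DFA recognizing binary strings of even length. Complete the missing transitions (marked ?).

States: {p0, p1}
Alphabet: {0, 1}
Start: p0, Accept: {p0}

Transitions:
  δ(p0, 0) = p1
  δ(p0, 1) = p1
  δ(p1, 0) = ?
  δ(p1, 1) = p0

From the language and accept set, identify what each state tracks — p0: even length so far; p1: odd length so far.
Each missing δ(q, a) is the state matching the new tracked value after reading a.
δ(p1, 0) = p0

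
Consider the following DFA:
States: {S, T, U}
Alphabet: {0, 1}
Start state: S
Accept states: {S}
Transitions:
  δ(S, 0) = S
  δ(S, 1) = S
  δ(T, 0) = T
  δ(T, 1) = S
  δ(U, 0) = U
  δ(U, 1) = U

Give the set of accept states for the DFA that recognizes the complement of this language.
Complement accept states = All states \ Original accept states
= {S, T, U} \ {S}
{T, U}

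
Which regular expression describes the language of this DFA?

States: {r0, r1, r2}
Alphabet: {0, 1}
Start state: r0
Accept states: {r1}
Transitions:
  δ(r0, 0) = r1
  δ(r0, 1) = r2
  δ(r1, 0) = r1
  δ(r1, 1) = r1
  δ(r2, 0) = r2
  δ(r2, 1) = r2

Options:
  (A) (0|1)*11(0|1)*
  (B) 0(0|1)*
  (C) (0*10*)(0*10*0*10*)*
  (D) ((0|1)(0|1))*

Check each option against the DFA on short strings; one disagreement eliminates an option:
  (A) (0|1)*11(0|1)*: on '0' the DFA goes r0 → r1 and accepts (r1 ∈ Accept), but the regex does not match it → eliminate
  (B) 0(0|1)*: agrees with the DFA on every string of length ≤ 6
  (C) (0*10*)(0*10*0*10*)*: on '0' the DFA goes r0 → r1 and accepts (r1 ∈ Accept), but the regex does not match it → eliminate
  (D) ((0|1)(0|1))*: on ε the DFA stays in r0 and rejects (r0 ∉ Accept), but the regex matches it → eliminate
Only (B) is consistent with the DFA.
(B) 0(0|1)*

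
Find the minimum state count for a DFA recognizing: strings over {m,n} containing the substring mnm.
By Myhill–Nerode, count the distinguishable equivalence classes: 4 classes — one per longest suffix of the input that is a prefix of 'mnm' (lengths 0 through 2), plus an absorbing 'already seen mnm' class.
4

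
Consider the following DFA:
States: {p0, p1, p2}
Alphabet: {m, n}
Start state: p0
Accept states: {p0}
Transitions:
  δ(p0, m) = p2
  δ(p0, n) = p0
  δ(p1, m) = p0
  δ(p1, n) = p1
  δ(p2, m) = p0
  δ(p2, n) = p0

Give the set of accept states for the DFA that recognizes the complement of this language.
Complement accept states = All states \ Original accept states
= {p0, p1, p2} \ {p0}
{p1, p2}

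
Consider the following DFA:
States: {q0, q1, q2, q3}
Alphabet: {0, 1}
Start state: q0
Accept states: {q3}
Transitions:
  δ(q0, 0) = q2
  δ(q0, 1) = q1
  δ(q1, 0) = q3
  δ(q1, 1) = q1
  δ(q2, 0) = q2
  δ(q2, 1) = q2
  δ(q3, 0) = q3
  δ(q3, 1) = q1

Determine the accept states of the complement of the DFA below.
Complement accept states = All states \ Original accept states
= {q0, q1, q2, q3} \ {q3}
{q0, q1, q2}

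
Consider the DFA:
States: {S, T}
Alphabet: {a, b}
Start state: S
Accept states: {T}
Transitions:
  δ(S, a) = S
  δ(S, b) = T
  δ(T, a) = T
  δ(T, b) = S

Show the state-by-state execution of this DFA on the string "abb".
read 'a': S → S
  read 'b': S → T
  read 'b': T → S
S -> S -> T -> S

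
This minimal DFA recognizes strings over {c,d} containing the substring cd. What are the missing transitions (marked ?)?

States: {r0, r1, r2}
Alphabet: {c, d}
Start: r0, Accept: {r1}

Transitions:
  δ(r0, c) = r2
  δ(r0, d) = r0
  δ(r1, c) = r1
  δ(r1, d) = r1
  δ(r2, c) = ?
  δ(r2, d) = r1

From the language and accept set, identify what each state tracks — r0: no c seen yet; r1: substring cd seen; r2: seen a c, waiting for d.
Each missing δ(q, a) is the state matching the new tracked value after reading a.
δ(r2, c) = r2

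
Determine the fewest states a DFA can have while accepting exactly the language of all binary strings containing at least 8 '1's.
By Myhill–Nerode, count the distinguishable equivalence classes: 9 classes — having seen 0, 1, …, 7, or ≥8 copies of '1'; any two classes i < j (j ≤ 8) are distinguished by the string 1^(8−j), which takes class j to 8 copies (accepted) but leaves class i below 8 (rejected).
9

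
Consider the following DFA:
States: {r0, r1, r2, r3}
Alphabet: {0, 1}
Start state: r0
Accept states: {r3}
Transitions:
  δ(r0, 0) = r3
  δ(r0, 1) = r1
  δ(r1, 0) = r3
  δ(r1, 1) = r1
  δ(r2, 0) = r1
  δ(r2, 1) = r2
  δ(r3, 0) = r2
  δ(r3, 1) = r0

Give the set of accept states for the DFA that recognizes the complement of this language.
Complement accept states = All states \ Original accept states
= {r0, r1, r2, r3} \ {r3}
{r0, r1, r2}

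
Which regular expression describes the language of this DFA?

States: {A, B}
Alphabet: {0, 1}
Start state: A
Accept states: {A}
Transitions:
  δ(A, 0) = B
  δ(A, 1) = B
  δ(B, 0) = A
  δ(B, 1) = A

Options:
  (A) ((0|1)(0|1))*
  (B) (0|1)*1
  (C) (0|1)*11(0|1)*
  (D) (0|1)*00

Check each option against the DFA on short strings; one disagreement eliminates an option:
  (A) ((0|1)(0|1))*: agrees with the DFA on every string of length ≤ 6
  (B) (0|1)*1: on ε the DFA stays in A and accepts (A ∈ Accept), but the regex does not match it → eliminate
  (C) (0|1)*11(0|1)*: on ε the DFA stays in A and accepts (A ∈ Accept), but the regex does not match it → eliminate
  (D) (0|1)*00: on ε the DFA stays in A and accepts (A ∈ Accept), but the regex does not match it → eliminate
Only (A) is consistent with the DFA.
(A) ((0|1)(0|1))*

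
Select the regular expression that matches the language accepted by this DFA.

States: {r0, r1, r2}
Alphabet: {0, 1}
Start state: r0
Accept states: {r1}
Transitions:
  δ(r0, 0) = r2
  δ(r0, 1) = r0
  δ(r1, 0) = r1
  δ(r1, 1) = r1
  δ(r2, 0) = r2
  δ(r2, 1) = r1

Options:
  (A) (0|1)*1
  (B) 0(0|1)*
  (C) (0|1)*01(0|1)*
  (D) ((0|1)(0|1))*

Check each option against the DFA on short strings; one disagreement eliminates an option:
  (A) (0|1)*1: on '1' the DFA goes r0 → r0 and rejects (r0 ∉ Accept), but the regex matches it → eliminate
  (B) 0(0|1)*: on '0' the DFA goes r0 → r2 and rejects (r2 ∉ Accept), but the regex matches it → eliminate
  (C) (0|1)*01(0|1)*: agrees with the DFA on every string of length ≤ 6
  (D) ((0|1)(0|1))*: on ε the DFA stays in r0 and rejects (r0 ∉ Accept), but the regex matches it → eliminate
Only (C) is consistent with the DFA.
(C) (0|1)*01(0|1)*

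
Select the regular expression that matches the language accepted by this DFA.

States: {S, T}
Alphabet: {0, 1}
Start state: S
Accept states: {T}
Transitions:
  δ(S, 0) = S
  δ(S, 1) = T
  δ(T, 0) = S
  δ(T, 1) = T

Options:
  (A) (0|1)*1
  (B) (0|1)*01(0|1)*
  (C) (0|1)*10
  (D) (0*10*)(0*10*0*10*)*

Check each option against the DFA on short strings; one disagreement eliminates an option:
  (A) (0|1)*1: agrees with the DFA on every string of length ≤ 6
  (B) (0|1)*01(0|1)*: on '1' the DFA goes S → T and accepts (T ∈ Accept), but the regex does not match it → eliminate
  (C) (0|1)*10: on '1' the DFA goes S → T and accepts (T ∈ Accept), but the regex does not match it → eliminate
  (D) (0*10*)(0*10*0*10*)*: on '10' the DFA goes S → T → S and rejects (S ∉ Accept), but the regex matches it → eliminate
Only (A) is consistent with the DFA.
(A) (0|1)*1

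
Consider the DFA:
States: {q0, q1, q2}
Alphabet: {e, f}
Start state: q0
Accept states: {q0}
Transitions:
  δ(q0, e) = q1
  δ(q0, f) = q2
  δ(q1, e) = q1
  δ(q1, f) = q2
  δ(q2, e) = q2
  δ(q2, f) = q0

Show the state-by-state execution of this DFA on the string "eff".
read 'e': q0 → q1
  read 'f': q1 → q2
  read 'f': q2 → q0
q0 -> q1 -> q2 -> q0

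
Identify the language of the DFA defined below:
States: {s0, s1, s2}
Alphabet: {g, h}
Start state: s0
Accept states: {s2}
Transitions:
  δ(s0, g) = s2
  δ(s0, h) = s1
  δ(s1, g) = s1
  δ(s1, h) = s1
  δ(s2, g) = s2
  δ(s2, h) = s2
Testing a few strings:
  'hgh' → reject
  'g' → accept
  'ghh' → accept
  'hg' → reject
State roles: s0=no input read; s1=started with h (dead); s2=started with g
All strings over {g,h} starting with g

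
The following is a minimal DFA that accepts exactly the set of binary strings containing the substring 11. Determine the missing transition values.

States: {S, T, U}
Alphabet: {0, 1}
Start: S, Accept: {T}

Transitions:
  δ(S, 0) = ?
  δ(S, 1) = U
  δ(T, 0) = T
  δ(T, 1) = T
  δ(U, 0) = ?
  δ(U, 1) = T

From the language and accept set, identify what each state tracks — S: no progress toward 11; T: substring 11 seen; U: one trailing 1.
Each missing δ(q, a) is the state matching the new tracked value after reading a.
δ(S, 0) = S; δ(U, 0) = S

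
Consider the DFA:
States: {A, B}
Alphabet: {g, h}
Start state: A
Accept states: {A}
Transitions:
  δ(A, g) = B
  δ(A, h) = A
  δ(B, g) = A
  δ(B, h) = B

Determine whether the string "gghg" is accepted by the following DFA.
Processing string "gghg":
  A --g--> B
  B --g--> A
  A --h--> A
  A --g--> B
Final state: B
Accept states: {A}
No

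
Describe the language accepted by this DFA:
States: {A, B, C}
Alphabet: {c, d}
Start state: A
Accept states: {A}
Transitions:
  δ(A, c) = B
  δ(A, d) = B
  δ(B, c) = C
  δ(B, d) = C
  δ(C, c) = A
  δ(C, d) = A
Testing a few strings:
  'd' → reject
  'cc' → reject
  'cdd' → accept
  'ddd' → accept
State roles: A=length ≡ 0 (mod 3); B=length ≡ 1 (mod 3); C=length ≡ 2 (mod 3)
All strings over {c,d} whose length is a multiple of 3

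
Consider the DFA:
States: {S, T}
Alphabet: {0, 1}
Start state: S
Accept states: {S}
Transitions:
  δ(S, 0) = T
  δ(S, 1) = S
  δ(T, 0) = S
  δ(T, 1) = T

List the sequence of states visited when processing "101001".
read '1': S → S
  read '0': S → T
  read '1': T → T
  read '0': T → S
  read '0': S → T
  read '1': T → T
S -> S -> T -> T -> S -> T -> T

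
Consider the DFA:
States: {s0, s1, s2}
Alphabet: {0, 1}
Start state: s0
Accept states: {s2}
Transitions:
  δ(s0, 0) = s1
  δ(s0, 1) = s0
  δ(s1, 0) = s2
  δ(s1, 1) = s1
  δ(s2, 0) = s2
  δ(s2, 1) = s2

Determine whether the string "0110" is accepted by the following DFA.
Processing string "0110":
  s0 --0--> s1
  s1 --1--> s1
  s1 --1--> s1
  s1 --0--> s2
Final state: s2
Accept states: {s2}
Yes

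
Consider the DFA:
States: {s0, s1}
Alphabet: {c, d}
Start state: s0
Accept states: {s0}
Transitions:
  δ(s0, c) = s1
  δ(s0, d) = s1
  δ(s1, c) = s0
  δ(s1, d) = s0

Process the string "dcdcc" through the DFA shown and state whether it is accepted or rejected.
Processing string "dcdcc":
  s0 --d--> s1
  s1 --c--> s0
  s0 --d--> s1
  s1 --c--> s0
  s0 --c--> s1
Final state: s1
Accept states: {s0}
No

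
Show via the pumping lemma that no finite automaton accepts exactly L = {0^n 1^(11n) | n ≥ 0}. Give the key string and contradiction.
Assume L is regular with pumping length p. Idea: pumping the 0-block breaks the 1:11 ratio.
Choose s = 0^p 1^(11p) (length 12p ≥ p). By the pumping lemma, s = xyz with |xy| ≤ p, |y| > 0, so y = 0^k with k ≥ 1. Then xy²z = 0^(p+k) 1^(11p). For this to be in L we would need 11p = 11(p+k), i.e. 11k = 0, contradicting k ≥ 1. So xy²z ∉ L.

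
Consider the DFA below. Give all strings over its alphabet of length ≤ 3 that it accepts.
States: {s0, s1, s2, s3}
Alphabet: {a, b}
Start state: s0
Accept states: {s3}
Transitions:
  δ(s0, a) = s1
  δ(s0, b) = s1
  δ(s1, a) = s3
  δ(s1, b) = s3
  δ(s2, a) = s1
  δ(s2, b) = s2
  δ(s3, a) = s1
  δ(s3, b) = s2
aa, ab, ba, bb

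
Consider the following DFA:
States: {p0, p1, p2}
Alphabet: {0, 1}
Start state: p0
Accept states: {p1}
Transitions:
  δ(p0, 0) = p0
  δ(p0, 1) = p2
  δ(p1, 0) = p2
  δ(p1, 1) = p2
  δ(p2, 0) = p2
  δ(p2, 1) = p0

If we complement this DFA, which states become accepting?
Complement accept states = All states \ Original accept states
= {p0, p1, p2} \ {p1}
{p0, p2}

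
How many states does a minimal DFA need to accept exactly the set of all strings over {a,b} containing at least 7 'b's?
By Myhill–Nerode, count the distinguishable equivalence classes: 8 classes — having seen 0, 1, …, 6, or ≥7 copies of 'b'; any two classes i < j (j ≤ 7) are distinguished by the string b^(7−j), which takes class j to 7 copies (accepted) but leaves class i below 7 (rejected).
8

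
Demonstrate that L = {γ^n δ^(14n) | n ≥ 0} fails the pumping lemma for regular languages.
Assume L is regular with pumping length p. Idea: pumping the γ-block breaks the 1:14 ratio.
Choose s = γ^p δ^(14p) (length 15p ≥ p). By the pumping lemma, s = xyz with |xy| ≤ p, |y| > 0, so y = γ^k with k ≥ 1. Then xy²z = γ^(p+k) δ^(14p). For this to be in L we would need 14p = 14(p+k), i.e. 14k = 0, contradicting k ≥ 1. So xy²z ∉ L.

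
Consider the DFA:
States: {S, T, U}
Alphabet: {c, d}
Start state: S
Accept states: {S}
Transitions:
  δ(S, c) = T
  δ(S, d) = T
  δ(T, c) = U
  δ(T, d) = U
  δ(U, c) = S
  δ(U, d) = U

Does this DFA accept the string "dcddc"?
Processing string "dcddc":
  S --d--> T
  T --c--> U
  U --d--> U
  U --d--> U
  U --c--> S
Final state: S
Accept states: {S}
Yes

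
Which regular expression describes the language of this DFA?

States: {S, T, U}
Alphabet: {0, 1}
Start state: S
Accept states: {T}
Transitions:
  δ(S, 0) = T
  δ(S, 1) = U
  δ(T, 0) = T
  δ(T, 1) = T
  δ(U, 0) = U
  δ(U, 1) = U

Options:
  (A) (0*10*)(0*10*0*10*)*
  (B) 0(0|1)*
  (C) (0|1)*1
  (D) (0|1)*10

Check each option against the DFA on short strings; one disagreement eliminates an option:
  (A) (0*10*)(0*10*0*10*)*: on '0' the DFA goes S → T and accepts (T ∈ Accept), but the regex does not match it → eliminate
  (B) 0(0|1)*: agrees with the DFA on every string of length ≤ 6
  (C) (0|1)*1: on '0' the DFA goes S → T and accepts (T ∈ Accept), but the regex does not match it → eliminate
  (D) (0|1)*10: on '0' the DFA goes S → T and accepts (T ∈ Accept), but the regex does not match it → eliminate
Only (B) is consistent with the DFA.
(B) 0(0|1)*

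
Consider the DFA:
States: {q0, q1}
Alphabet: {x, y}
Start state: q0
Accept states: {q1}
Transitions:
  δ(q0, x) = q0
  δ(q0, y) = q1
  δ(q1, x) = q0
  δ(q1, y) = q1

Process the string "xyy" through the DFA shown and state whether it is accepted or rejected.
Processing string "xyy":
  q0 --x--> q0
  q0 --y--> q1
  q1 --y--> q1
Final state: q1
Accept states: {q1}
Yes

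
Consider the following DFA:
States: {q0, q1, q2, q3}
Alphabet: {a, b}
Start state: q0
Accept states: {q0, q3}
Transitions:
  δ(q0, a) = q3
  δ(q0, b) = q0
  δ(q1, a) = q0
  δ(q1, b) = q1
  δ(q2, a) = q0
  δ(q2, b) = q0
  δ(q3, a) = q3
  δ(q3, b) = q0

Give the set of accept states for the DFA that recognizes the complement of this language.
Complement accept states = All states \ Original accept states
= {q0, q1, q2, q3} \ {q0, q3}
{q1, q2}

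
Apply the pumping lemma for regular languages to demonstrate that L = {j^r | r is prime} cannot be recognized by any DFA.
Assume L is regular with pumping length p. Idea: pumping by a suitable count produces a composite length.
Let q be a prime with q ≥ p and choose s = j^q ∈ L. By the pumping lemma, s = xyz with |xy| ≤ p, |y| = k ≥ 1. Take i = q+1: |xy^(q+1)z| = q + q·k = q(1+k). Since q ≥ 2 and 1+k ≥ 2, q(1+k) is composite, so xy^(q+1)z ∉ L.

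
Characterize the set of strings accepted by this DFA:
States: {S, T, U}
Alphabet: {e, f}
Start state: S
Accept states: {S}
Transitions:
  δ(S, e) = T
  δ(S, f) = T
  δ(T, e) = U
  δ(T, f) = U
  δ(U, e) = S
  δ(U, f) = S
Testing a few strings:
  'fe' → reject
  'f' → reject
  'fffe' → reject
  'eff' → accept
State roles: S=length ≡ 0 (mod 3); T=length ≡ 1 (mod 3); U=length ≡ 2 (mod 3)
All strings over {e,f} whose length is a multiple of 3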